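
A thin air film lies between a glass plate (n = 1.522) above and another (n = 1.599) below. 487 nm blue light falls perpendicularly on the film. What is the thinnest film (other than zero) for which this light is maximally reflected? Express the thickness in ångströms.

At the upper boundary (n = 1.522 to n = 1.0) the reflected ray undergoes no phase shift.
At the lower boundary (n = 1.0 to n = 1.599) the reflected ray undergoes a half-wave phase shift.
Exactly one π shift → a net half-wave offset.
So the condition for constructive reflection is 2 n t = (m + ½) λ.
Minimum at m = 0: t = λ / (4 n) = 487 / (4 × 1.0) = 122 nm.

1218 Å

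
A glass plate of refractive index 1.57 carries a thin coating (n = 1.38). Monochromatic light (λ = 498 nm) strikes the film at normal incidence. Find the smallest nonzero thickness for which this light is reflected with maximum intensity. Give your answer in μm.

0.180 μm

Top surface (1.0 → 1.38): reflection off a higher-index medium gives a half-wave phase shift.
At the lower boundary (n = 1.38 to n = 1.57) the reflected ray undergoes a half-wave phase shift.
Zero or two π shifts → no net half-wave offset.
With no net inversion, constructive interference in reflection requires 2 n t = m λ.
The smallest nonzero thickness corresponds to m = 1: t = m λ / (2 n) = 1.00 × 498 / (2 × 1.38) = 180 nm.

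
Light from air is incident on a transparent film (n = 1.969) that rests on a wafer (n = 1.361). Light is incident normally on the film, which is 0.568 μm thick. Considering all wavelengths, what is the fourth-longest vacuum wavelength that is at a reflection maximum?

Top surface (1.0 → 1.969): reflection off a higher-index medium gives a half-wave phase shift.
Bottom surface (1.969 → 1.361): reflection off a lower-index medium gives no phase shift.
The two reflections differ by half a wavelength.
For strong reflection here: 2 n t = (m + ½) λ.
λ = 2 n t / (m + ½). The fourth-longest wavelength is m = 3: λ = 2 × 1.969 × 568 / 3.50 = 639 nm.

639 nm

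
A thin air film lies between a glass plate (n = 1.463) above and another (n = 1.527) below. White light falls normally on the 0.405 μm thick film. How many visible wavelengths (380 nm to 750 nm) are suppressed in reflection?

1

Ray reflecting at the top interface goes from n = 1.463 toward n = 1.0: no phase shift.
At the lower boundary (n = 1.0 to n = 1.527) the reflected ray undergoes a half-wave phase shift.
The two reflections differ by half a wavelength.
With one net inversion, destructive interference in reflection requires 2 n t = m λ.
λ = 2 n t / m = 810 / m nm.
m=1: 810 nm (IR); m=2: 405 nm (visible); m=3: 270 nm (UV).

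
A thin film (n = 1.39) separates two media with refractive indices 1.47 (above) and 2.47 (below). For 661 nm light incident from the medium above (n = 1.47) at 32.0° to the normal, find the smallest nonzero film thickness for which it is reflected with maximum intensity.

144 nm

Ray reflecting at the top interface goes from n = 1.47 toward n = 1.39: no phase shift.
Ray reflecting at the bottom interface goes from n = 1.39 toward n = 2.47: a half-wave phase shift.
The two reflections differ by half a wavelength.
So the condition for constructive reflection is 2 n t cos θ_r = (m + ½) λ.
Snell's law: 1.47 sin 32.0° = 1.39 sin θ_r → sin θ_r = 0.560, cos θ_r = 0.828.
Minimum at m = 0: t = λ / (4 n cos θ_r) = 661 / (4 × 1.39 × 0.828) = 144 nm.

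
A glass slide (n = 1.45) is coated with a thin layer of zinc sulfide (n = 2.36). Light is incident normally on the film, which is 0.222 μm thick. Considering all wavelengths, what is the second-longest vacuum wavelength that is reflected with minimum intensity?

At the upper boundary (n = 1.0 to n = 2.36) the reflected ray undergoes a half-wave phase shift.
Ray reflecting at the bottom interface goes from n = 2.36 toward n = 1.45: no phase shift.
Net: one phase inversion between the two reflected rays.
For minimum reflection here: 2 n t = m λ.
λ = 2 n t / m. The second-longest wavelength is m = 2: λ = 2 × 2.36 × 222 / 2.00 = 524 nm.

524 nm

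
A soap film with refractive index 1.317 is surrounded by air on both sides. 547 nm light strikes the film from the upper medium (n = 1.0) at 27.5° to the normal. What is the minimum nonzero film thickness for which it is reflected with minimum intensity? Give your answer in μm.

0.222 μm

At the upper boundary (n = 1.0 to n = 1.317) the reflected ray undergoes a half-wave phase shift.
Ray reflecting at the bottom interface goes from n = 1.317 toward n = 1.0: no phase shift.
The two reflections differ by half a wavelength.
So the condition for destructive reflection is 2 n t cos θ_r = m λ.
Snell's law: 1.0 sin 27.5° = 1.317 sin θ_r → sin θ_r = 0.351, cos θ_r = 0.937.
Minimum nonzero at m = 1: t = λ / (2 n cos θ_r) = 547 / (2 × 1.317 × 0.937) = 222 nm.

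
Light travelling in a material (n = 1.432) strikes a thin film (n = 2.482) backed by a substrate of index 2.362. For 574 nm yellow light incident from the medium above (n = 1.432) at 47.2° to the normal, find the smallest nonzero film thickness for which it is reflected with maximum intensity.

Ray reflecting at the top interface goes from n = 1.432 toward n = 2.482: a half-wave phase shift.
Bottom surface (2.482 → 2.362): reflection off a lower-index medium gives no phase shift.
The two reflections differ by half a wavelength.
With one net inversion, constructive interference in reflection requires 2 n t cos θ_r = (m + ½) λ.
Snell's law: 1.432 sin 47.2° = 2.482 sin θ_r → sin θ_r = 0.423, cos θ_r = 0.906.
Minimum at m = 0: t = λ / (4 n cos θ_r) = 574 / (4 × 2.482 × 0.906) = 63.8 nm.

63.8 nm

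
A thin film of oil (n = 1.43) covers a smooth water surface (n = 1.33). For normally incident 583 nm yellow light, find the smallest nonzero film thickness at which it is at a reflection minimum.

204 nm

At the upper boundary (n = 1.0 to n = 1.43) the reflected ray undergoes a half-wave phase shift.
Bottom surface (1.43 → 1.33): reflection off a lower-index medium gives no phase shift.
Exactly one π shift → a net half-wave offset.
So the condition for destructive reflection is 2 n t = m λ.
Minimum nonzero at m = 1: t = λ / (2 n) = 583 / (2 × 1.43) = 204 nm.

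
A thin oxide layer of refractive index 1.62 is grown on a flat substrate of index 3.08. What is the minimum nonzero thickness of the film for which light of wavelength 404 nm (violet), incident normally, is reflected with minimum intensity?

At the upper boundary (n = 1.0 to n = 1.62) the reflected ray undergoes a half-wave phase shift.
Ray reflecting at the bottom interface goes from n = 1.62 toward n = 3.08: a half-wave phase shift.
Zero or two π shifts → no net half-wave offset.
So the condition for destructive reflection is 2 n t = (m + ½) λ.
Minimum at m = 0: t = λ / (4 n) = 404 / (4 × 1.62) = 62.3 nm.

62.3 nm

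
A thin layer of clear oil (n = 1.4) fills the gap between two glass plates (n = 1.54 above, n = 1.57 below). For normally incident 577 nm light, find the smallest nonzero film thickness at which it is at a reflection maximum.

Top surface (1.54 → 1.4): reflection off a lower-index medium gives no phase shift.
At the lower boundary (n = 1.4 to n = 1.57) the reflected ray undergoes a half-wave phase shift.
Net: one phase inversion between the two reflected rays.
With one net inversion, constructive interference in reflection requires 2 n t = (m + ½) λ.
Minimum at m = 0: t = λ / (4 n) = 577 / (4 × 1.4) = 103 nm.

103 nm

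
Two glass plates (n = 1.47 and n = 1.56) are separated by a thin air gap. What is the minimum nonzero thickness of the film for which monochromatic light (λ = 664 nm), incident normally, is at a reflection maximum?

166 nm

At the upper boundary (n = 1.47 to n = 1.0) the reflected ray undergoes no phase shift.
Ray reflecting at the bottom interface goes from n = 1.0 toward n = 1.56: a half-wave phase shift.
Net: one phase inversion between the two reflected rays.
So the condition for constructive reflection is 2 n t = (m + ½) λ.
Minimum at m = 0: t = λ / (4 n) = 664 / (4 × 1.0) = 166 nm.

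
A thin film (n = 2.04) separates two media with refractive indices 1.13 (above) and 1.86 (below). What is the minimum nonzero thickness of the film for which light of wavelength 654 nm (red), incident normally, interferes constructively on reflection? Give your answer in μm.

Top surface (1.13 → 2.04): reflection off a higher-index medium gives a half-wave phase shift.
At the lower boundary (n = 2.04 to n = 1.86) the reflected ray undergoes no phase shift.
Net: one phase inversion between the two reflected rays.
So the condition for constructive reflection is 2 n t = (m + ½) λ.
Minimum at m = 0: t = λ / (4 n) = 654 / (4 × 2.04) = 80.1 nm.

0.0801 μm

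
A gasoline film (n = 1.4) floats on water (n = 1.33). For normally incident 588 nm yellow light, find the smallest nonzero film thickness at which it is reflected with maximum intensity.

105 nm

Top surface (1.0 → 1.4): reflection off a higher-index medium gives a half-wave phase shift.
At the lower boundary (n = 1.4 to n = 1.33) the reflected ray undergoes no phase shift.
The two reflections differ by half a wavelength.
With one net inversion, constructive interference in reflection requires 2 n t = (m + ½) λ.
Minimum at m = 0: t = λ / (4 n) = 588 / (4 × 1.4) = 105 nm.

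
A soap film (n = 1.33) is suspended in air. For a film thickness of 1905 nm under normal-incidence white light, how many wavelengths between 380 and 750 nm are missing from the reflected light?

Top surface (1.0 → 1.33): reflection off a higher-index medium gives a half-wave phase shift.
Ray reflecting at the bottom interface goes from n = 1.33 toward n = 1.0: no phase shift.
The two reflections differ by half a wavelength.
So the condition for destructive reflection is 2 n t = m λ.
λ = 2 n t / m = 5067 / m nm.
m=6: 845 nm (IR); m=7: 724 nm (visible); m=8: 633 nm (visible); m=9: 563 nm (visible); m=10: 507 nm (visible); m=11: 461 nm (visible); m=12: 422 nm (visible); m=13: 390 nm (visible); m=14: 362 nm (UV).

7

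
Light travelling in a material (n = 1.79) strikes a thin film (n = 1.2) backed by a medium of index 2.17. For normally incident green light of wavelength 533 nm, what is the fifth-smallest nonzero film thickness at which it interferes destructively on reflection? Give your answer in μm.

At the upper boundary (n = 1.79 to n = 1.2) the reflected ray undergoes no phase shift.
At the lower boundary (n = 1.2 to n = 2.17) the reflected ray undergoes a half-wave phase shift.
The two reflections differ by half a wavelength.
With one net inversion, destructive interference in reflection requires 2 n t = m λ.
The fifth-smallest nonzero thickness corresponds to m = 5: t = m λ / (2 n) = 5.00 × 533 / (2 × 1.2) = 1110 nm.

1.11 μm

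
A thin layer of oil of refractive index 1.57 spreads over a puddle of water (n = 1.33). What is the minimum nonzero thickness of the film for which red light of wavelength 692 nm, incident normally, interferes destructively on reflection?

Ray reflecting at the top interface goes from n = 1.0 toward n = 1.57: a half-wave phase shift.
At the lower boundary (n = 1.57 to n = 1.33) the reflected ray undergoes no phase shift.
Exactly one π shift → a net half-wave offset.
For dark reflection here: 2 n t = m λ.
Minimum nonzero at m = 1: t = λ / (2 n) = 692 / (2 × 1.57) = 220 nm.

220 nm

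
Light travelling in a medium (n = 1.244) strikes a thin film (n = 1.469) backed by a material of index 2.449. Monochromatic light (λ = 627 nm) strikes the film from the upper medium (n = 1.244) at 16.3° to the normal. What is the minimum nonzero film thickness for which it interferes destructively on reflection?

At the upper boundary (n = 1.244 to n = 1.469) the reflected ray undergoes a half-wave phase shift.
Ray reflecting at the bottom interface goes from n = 1.469 toward n = 2.449: a half-wave phase shift.
The two reflections carry the same phase change, so no net offset.
With no net inversion, destructive interference in reflection requires 2 n t cos θ_r = (m + ½) λ.
Snell's law: 1.244 sin 16.3° = 1.469 sin θ_r → sin θ_r = 0.238, cos θ_r = 0.971.
Minimum at m = 0: t = λ / (4 n cos θ_r) = 627 / (4 × 1.469 × 0.971) = 110 nm.

110 nm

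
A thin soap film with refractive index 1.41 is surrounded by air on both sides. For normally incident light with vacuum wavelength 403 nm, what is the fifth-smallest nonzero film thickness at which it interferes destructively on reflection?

Top surface (1.0 → 1.41): reflection off a higher-index medium gives a half-wave phase shift.
Bottom surface (1.41 → 1.0): reflection off a lower-index medium gives no phase shift.
Exactly one π shift → a net half-wave offset.
For dark reflection here: 2 n t = m λ.
The fifth-smallest nonzero thickness corresponds to m = 5: t = m λ / (2 n) = 5.00 × 403 / (2 × 1.41) = 715 nm.

715 nm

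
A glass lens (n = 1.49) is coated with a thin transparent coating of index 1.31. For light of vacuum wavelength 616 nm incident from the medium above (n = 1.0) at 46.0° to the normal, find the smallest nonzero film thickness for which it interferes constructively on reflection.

281 nm

At the upper boundary (n = 1.0 to n = 1.31) the reflected ray undergoes a half-wave phase shift.
At the lower boundary (n = 1.31 to n = 1.49) the reflected ray undergoes a half-wave phase shift.
Zero or two π shifts → no net half-wave offset.
With no net inversion, constructive interference in reflection requires 2 n t cos θ_r = m λ.
Snell's law: 1.0 sin 46.0° = 1.31 sin θ_r → sin θ_r = 0.549, cos θ_r = 0.836.
Minimum nonzero at m = 1: t = λ / (2 n cos θ_r) = 616 / (2 × 1.31 × 0.836) = 281 nm.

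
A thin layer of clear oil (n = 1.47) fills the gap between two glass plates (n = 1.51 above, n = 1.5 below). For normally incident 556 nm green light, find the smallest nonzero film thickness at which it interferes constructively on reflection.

94.6 nm

At the upper boundary (n = 1.51 to n = 1.47) the reflected ray undergoes no phase shift.
Bottom surface (1.47 → 1.5): reflection off a higher-index medium gives a half-wave phase shift.
Exactly one π shift → a net half-wave offset.
So the condition for constructive reflection is 2 n t = (m + ½) λ.
Minimum at m = 0: t = λ / (4 n) = 556 / (4 × 1.47) = 94.6 nm.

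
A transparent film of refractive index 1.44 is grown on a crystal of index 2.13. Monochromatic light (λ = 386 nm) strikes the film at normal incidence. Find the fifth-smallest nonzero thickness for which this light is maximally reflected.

Ray reflecting at the top interface goes from n = 1.0 toward n = 1.44: a half-wave phase shift.
Bottom surface (1.44 → 2.13): reflection off a higher-index medium gives a half-wave phase shift.
The two reflections carry the same phase change, so no net offset.
With no net inversion, constructive interference in reflection requires 2 n t = m λ.
The fifth-smallest nonzero thickness corresponds to m = 5: t = m λ / (2 n) = 5.00 × 386 / (2 × 1.44) = 670 nm.

670 nm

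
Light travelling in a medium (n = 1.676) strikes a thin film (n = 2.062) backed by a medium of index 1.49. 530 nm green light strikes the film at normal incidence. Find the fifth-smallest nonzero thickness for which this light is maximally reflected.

Top surface (1.676 → 2.062): reflection off a higher-index medium gives a half-wave phase shift.
Ray reflecting at the bottom interface goes from n = 2.062 toward n = 1.49: no phase shift.
The two reflections differ by half a wavelength.
So the condition for constructive reflection is 2 n t = (m + ½) λ.
The fifth-smallest nonzero thickness corresponds to m = 4: t = (m + ½) λ / (2 n) = 4.50 × 530 / (2 × 2.062) = 578 nm.

578 nm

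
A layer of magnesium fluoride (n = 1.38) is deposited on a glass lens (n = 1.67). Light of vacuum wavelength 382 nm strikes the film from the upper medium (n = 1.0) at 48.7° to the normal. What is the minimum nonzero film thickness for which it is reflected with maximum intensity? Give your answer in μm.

0.165 μm

At the upper boundary (n = 1.0 to n = 1.38) the reflected ray undergoes a half-wave phase shift.
Ray reflecting at the bottom interface goes from n = 1.38 toward n = 1.67: a half-wave phase shift.
The two reflections carry the same phase change, so no net offset.
For maximum reflection here: 2 n t cos θ_r = m λ.
Snell's law: 1.0 sin 48.7° = 1.38 sin θ_r → sin θ_r = 0.544, cos θ_r = 0.839.
Minimum nonzero at m = 1: t = λ / (2 n cos θ_r) = 382 / (2 × 1.38 × 0.839) = 165 nm.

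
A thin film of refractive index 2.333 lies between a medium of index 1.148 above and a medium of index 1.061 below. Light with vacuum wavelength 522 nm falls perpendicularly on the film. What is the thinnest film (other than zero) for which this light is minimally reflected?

112 nm

Top surface (1.148 → 2.333): reflection off a higher-index medium gives a half-wave phase shift.
Ray reflecting at the bottom interface goes from n = 2.333 toward n = 1.061: no phase shift.
The two reflections differ by half a wavelength.
With one net inversion, destructive interference in reflection requires 2 n t = m λ.
Minimum nonzero at m = 1: t = λ / (2 n) = 522 / (2 × 2.333) = 112 nm.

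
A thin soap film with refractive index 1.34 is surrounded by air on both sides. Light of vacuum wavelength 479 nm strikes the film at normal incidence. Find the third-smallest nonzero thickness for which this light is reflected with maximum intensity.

447 nm

Top surface (1.0 → 1.34): reflection off a higher-index medium gives a half-wave phase shift.
Bottom surface (1.34 → 1.0): reflection off a lower-index medium gives no phase shift.
Exactly one π shift → a net half-wave offset.
With one net inversion, constructive interference in reflection requires 2 n t = (m + ½) λ.
The third-smallest nonzero thickness corresponds to m = 2: t = (m + ½) λ / (2 n) = 2.50 × 479 / (2 × 1.34) = 447 nm.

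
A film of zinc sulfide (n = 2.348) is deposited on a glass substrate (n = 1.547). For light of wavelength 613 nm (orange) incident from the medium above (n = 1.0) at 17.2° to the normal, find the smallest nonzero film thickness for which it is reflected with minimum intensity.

132 nm

At the upper boundary (n = 1.0 to n = 2.348) the reflected ray undergoes a half-wave phase shift.
At the lower boundary (n = 2.348 to n = 1.547) the reflected ray undergoes no phase shift.
Net: one phase inversion between the two reflected rays.
With one net inversion, destructive interference in reflection requires 2 n t cos θ_r = m λ.
Snell's law: 1.0 sin 17.2° = 2.348 sin θ_r → sin θ_r = 0.126, cos θ_r = 0.992.
Minimum nonzero at m = 1: t = λ / (2 n cos θ_r) = 613 / (2 × 2.348 × 0.992) = 132 nm.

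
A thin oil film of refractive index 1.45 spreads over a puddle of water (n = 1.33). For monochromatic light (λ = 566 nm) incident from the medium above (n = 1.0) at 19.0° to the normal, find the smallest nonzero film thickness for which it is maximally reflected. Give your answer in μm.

Top surface (1.0 → 1.45): reflection off a higher-index medium gives a half-wave phase shift.
Ray reflecting at the bottom interface goes from n = 1.45 toward n = 1.33: no phase shift.
Exactly one π shift → a net half-wave offset.
With one net inversion, constructive interference in reflection requires 2 n t cos θ_r = (m + ½) λ.
Snell's law: 1.0 sin 19.0° = 1.45 sin θ_r → sin θ_r = 0.225, cos θ_r = 0.974.
Minimum at m = 0: t = λ / (4 n cos θ_r) = 566 / (4 × 1.45 × 0.974) = 100 nm.

0.100 μm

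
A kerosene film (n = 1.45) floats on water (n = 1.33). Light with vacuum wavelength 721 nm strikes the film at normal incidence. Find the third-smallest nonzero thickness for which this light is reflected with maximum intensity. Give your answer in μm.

0.622 μm

Ray reflecting at the top interface goes from n = 1.0 toward n = 1.45: a half-wave phase shift.
Ray reflecting at the bottom interface goes from n = 1.45 toward n = 1.33: no phase shift.
The two reflections differ by half a wavelength.
For bright reflection here: 2 n t = (m + ½) λ.
The third-smallest nonzero thickness corresponds to m = 2: t = (m + ½) λ / (2 n) = 2.50 × 721 / (2 × 1.45) = 622 nm.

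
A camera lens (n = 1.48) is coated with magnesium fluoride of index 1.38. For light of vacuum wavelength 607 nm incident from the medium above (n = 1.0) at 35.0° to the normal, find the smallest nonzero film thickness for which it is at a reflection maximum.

242 nm

At the upper boundary (n = 1.0 to n = 1.38) the reflected ray undergoes a half-wave phase shift.
At the lower boundary (n = 1.38 to n = 1.48) the reflected ray undergoes a half-wave phase shift.
The two reflections carry the same phase change, so no net offset.
For maximum reflection here: 2 n t cos θ_r = m λ.
Snell's law: 1.0 sin 35.0° = 1.38 sin θ_r → sin θ_r = 0.416, cos θ_r = 0.910.
Minimum nonzero at m = 1: t = λ / (2 n cos θ_r) = 607 / (2 × 1.38 × 0.910) = 242 nm.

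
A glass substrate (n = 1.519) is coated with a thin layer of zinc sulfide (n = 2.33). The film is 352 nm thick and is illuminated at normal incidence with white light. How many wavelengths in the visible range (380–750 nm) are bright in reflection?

At the upper boundary (n = 1.0 to n = 2.33) the reflected ray undergoes a half-wave phase shift.
Bottom surface (2.33 → 1.519): reflection off a lower-index medium gives no phase shift.
Net: one phase inversion between the two reflected rays.
For strong reflection here: 2 n t = (m + ½) λ.
λ = 2 n t / (m + ½) = 1640 / (m + ½) nm.
m=1: 1094 nm (IR); m=2: 656 nm (visible); m=3: 469 nm (visible); m=4: 365 nm (UV).

2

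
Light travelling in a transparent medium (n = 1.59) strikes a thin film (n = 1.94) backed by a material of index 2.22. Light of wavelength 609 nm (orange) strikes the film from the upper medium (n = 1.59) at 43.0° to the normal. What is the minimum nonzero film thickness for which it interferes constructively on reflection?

189 nm

Ray reflecting at the top interface goes from n = 1.59 toward n = 1.94: a half-wave phase shift.
Bottom surface (1.94 → 2.22): reflection off a higher-index medium gives a half-wave phase shift.
The two reflections carry the same phase change, so no net offset.
For maximum reflection here: 2 n t cos θ_r = m λ.
Snell's law: 1.59 sin 43.0° = 1.94 sin θ_r → sin θ_r = 0.559, cos θ_r = 0.829.
Minimum nonzero at m = 1: t = λ / (2 n cos θ_r) = 609 / (2 × 1.94 × 0.829) = 189 nm.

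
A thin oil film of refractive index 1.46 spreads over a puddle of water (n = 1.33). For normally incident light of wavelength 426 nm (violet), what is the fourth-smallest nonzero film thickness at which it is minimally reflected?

At the upper boundary (n = 1.0 to n = 1.46) the reflected ray undergoes a half-wave phase shift.
Bottom surface (1.46 → 1.33): reflection off a lower-index medium gives no phase shift.
The two reflections differ by half a wavelength.
With one net inversion, destructive interference in reflection requires 2 n t = m λ.
The fourth-smallest nonzero thickness corresponds to m = 4: t = m λ / (2 n) = 4.00 × 426 / (2 × 1.46) = 584 nm.

584 nm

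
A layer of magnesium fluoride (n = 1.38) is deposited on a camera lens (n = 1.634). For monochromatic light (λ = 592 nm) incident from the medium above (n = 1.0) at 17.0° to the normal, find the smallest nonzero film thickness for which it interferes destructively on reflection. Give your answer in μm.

At the upper boundary (n = 1.0 to n = 1.38) the reflected ray undergoes a half-wave phase shift.
At the lower boundary (n = 1.38 to n = 1.634) the reflected ray undergoes a half-wave phase shift.
The two reflections carry the same phase change, so no net offset.
So the condition for destructive reflection is 2 n t cos θ_r = (m + ½) λ.
Snell's law: 1.0 sin 17.0° = 1.38 sin θ_r → sin θ_r = 0.212, cos θ_r = 0.977.
Minimum at m = 0: t = λ / (4 n cos θ_r) = 592 / (4 × 1.38 × 0.977) = 110 nm.

0.110 μm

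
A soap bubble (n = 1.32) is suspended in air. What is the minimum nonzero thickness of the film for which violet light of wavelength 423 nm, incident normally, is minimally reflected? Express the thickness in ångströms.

Ray reflecting at the top interface goes from n = 1.0 toward n = 1.32: a half-wave phase shift.
At the lower boundary (n = 1.32 to n = 1.0) the reflected ray undergoes no phase shift.
The two reflections differ by half a wavelength.
So the condition for destructive reflection is 2 n t = m λ.
Minimum nonzero at m = 1: t = λ / (2 n) = 423 / (2 × 1.32) = 160 nm.

1602 Å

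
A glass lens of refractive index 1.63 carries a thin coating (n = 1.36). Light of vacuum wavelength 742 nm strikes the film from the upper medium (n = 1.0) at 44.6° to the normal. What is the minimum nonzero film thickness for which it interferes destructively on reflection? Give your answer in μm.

0.159 μm

Top surface (1.0 → 1.36): reflection off a higher-index medium gives a half-wave phase shift.
At the lower boundary (n = 1.36 to n = 1.63) the reflected ray undergoes a half-wave phase shift.
Net: no relative phase inversion (both shifts match).
So the condition for destructive reflection is 2 n t cos θ_r = (m + ½) λ.
Snell's law: 1.0 sin 44.6° = 1.36 sin θ_r → sin θ_r = 0.516, cos θ_r = 0.856.
Minimum at m = 0: t = λ / (4 n cos θ_r) = 742 / (4 × 1.36 × 0.856) = 159 nm.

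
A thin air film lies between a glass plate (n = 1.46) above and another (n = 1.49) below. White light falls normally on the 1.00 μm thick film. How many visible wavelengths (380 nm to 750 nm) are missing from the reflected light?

3

At the upper boundary (n = 1.46 to n = 1.0) the reflected ray undergoes no phase shift.
Bottom surface (1.0 → 1.49): reflection off a higher-index medium gives a half-wave phase shift.
Net: one phase inversion between the two reflected rays.
With one net inversion, destructive interference in reflection requires 2 n t = m λ.
λ = 2 n t / m = 2000 / m nm.
m=2: 1000 nm (IR); m=3: 667 nm (visible); m=4: 500 nm (visible); m=5: 400 nm (visible); m=6: 333 nm (UV).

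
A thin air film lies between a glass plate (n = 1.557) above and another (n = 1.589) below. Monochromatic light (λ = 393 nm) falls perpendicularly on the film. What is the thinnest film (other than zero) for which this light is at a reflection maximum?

Ray reflecting at the top interface goes from n = 1.557 toward n = 1.0: no phase shift.
Bottom surface (1.0 → 1.589): reflection off a higher-index medium gives a half-wave phase shift.
The two reflections differ by half a wavelength.
With one net inversion, constructive interference in reflection requires 2 n t = (m + ½) λ.
Minimum at m = 0: t = λ / (4 n) = 393 / (4 × 1.0) = 98.3 nm.

98.3 nm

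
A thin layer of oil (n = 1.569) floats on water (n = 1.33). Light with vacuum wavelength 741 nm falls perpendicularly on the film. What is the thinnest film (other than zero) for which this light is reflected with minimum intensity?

236 nm

Ray reflecting at the top interface goes from n = 1.0 toward n = 1.569: a half-wave phase shift.
At the lower boundary (n = 1.569 to n = 1.33) the reflected ray undergoes no phase shift.
The two reflections differ by half a wavelength.
For minimum reflection here: 2 n t = m λ.
Minimum nonzero at m = 1: t = λ / (2 n) = 741 / (2 × 1.569) = 236 nm.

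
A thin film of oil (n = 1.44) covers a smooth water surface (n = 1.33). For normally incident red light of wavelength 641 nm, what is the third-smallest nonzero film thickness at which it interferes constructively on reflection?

Ray reflecting at the top interface goes from n = 1.0 toward n = 1.44: a half-wave phase shift.
At the lower boundary (n = 1.44 to n = 1.33) the reflected ray undergoes no phase shift.
The two reflections differ by half a wavelength.
So the condition for constructive reflection is 2 n t = (m + ½) λ.
The third-smallest nonzero thickness corresponds to m = 2: t = (m + ½) λ / (2 n) = 2.50 × 641 / (2 × 1.44) = 556 nm.

556 nm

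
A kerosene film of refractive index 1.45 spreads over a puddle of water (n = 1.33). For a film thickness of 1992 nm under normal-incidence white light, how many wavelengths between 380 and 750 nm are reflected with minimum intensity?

Ray reflecting at the top interface goes from n = 1.0 toward n = 1.45: a half-wave phase shift.
Bottom surface (1.45 → 1.33): reflection off a lower-index medium gives no phase shift.
Exactly one π shift → a net half-wave offset.
For weak reflection here: 2 n t = m λ.
λ = 2 n t / m = 5777 / m nm.
m=7: 825 nm (IR); m=8: 722 nm (visible); m=9: 642 nm (visible); m=10: 578 nm (visible); m=11: 525 nm (visible); m=12: 481 nm (visible); m=13: 444 nm (visible); m=14: 413 nm (visible); m=15: 385 nm (visible); m=16: 361 nm (UV).

8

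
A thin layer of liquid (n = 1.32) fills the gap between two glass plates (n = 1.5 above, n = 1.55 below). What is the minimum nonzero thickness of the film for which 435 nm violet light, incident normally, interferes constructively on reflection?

Top surface (1.5 → 1.32): reflection off a lower-index medium gives no phase shift.
Bottom surface (1.32 → 1.55): reflection off a higher-index medium gives a half-wave phase shift.
The two reflections differ by half a wavelength.
So the condition for constructive reflection is 2 n t = (m + ½) λ.
Minimum at m = 0: t = λ / (4 n) = 435 / (4 × 1.32) = 82.4 nm.

82.4 nm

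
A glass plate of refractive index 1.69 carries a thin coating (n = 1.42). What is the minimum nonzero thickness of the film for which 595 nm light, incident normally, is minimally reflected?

105 nm

Ray reflecting at the top interface goes from n = 1.0 toward n = 1.42: a half-wave phase shift.
Ray reflecting at the bottom interface goes from n = 1.42 toward n = 1.69: a half-wave phase shift.
Net: no relative phase inversion (both shifts match).
With no net inversion, destructive interference in reflection requires 2 n t = (m + ½) λ.
Minimum at m = 0: t = λ / (4 n) = 595 / (4 × 1.42) = 105 nm.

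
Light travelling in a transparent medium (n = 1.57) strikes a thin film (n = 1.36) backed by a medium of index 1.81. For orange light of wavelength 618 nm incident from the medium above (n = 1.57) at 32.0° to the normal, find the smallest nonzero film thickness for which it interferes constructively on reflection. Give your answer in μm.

Top surface (1.57 → 1.36): reflection off a lower-index medium gives no phase shift.
Bottom surface (1.36 → 1.81): reflection off a higher-index medium gives a half-wave phase shift.
Net: one phase inversion between the two reflected rays.
For strong reflection here: 2 n t cos θ_r = (m + ½) λ.
Snell's law: 1.57 sin 32.0° = 1.36 sin θ_r → sin θ_r = 0.612, cos θ_r = 0.791.
Minimum at m = 0: t = λ / (4 n cos θ_r) = 618 / (4 × 1.36 × 0.791) = 144 nm.

0.144 μm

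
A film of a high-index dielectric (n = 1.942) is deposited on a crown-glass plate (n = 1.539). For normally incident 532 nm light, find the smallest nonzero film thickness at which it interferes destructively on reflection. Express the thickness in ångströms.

1370 Å

Top surface (1.0 → 1.942): reflection off a higher-index medium gives a half-wave phase shift.
Bottom surface (1.942 → 1.539): reflection off a lower-index medium gives no phase shift.
Exactly one π shift → a net half-wave offset.
For minimum reflection here: 2 n t = m λ.
Minimum nonzero at m = 1: t = λ / (2 n) = 532 / (2 × 1.942) = 137 nm.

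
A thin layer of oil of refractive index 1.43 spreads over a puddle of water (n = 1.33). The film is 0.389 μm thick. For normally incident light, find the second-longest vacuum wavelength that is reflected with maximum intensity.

At the upper boundary (n = 1.0 to n = 1.43) the reflected ray undergoes a half-wave phase shift.
Ray reflecting at the bottom interface goes from n = 1.43 toward n = 1.33: no phase shift.
Net: one phase inversion between the two reflected rays.
For strong reflection here: 2 n t = (m + ½) λ.
λ = 2 n t / (m + ½). The second-longest wavelength is m = 1: λ = 2 × 1.43 × 389 / 1.50 = 742 nm.

742 nm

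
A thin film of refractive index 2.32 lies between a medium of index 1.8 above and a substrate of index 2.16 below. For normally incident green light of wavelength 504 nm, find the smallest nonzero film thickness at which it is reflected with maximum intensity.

54.3 nm

Ray reflecting at the top interface goes from n = 1.8 toward n = 2.32: a half-wave phase shift.
Bottom surface (2.32 → 2.16): reflection off a lower-index medium gives no phase shift.
Exactly one π shift → a net half-wave offset.
With one net inversion, constructive interference in reflection requires 2 n t = (m + ½) λ.
Minimum at m = 0: t = λ / (4 n) = 504 / (4 × 2.32) = 54.3 nm.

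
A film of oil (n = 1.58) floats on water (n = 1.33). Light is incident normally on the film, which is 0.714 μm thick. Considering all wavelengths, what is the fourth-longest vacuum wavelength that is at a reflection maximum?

At the upper boundary (n = 1.0 to n = 1.58) the reflected ray undergoes a half-wave phase shift.
At the lower boundary (n = 1.58 to n = 1.33) the reflected ray undergoes no phase shift.
The two reflections differ by half a wavelength.
So the condition for constructive reflection is 2 n t = (m + ½) λ.
λ = 2 n t / (m + ½). The fourth-longest wavelength is m = 3: λ = 2 × 1.58 × 714 / 3.50 = 645 nm.

645 nm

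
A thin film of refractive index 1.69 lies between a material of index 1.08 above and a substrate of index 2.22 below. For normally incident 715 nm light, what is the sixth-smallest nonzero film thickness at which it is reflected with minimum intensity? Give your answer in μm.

1.16 μm

Top surface (1.08 → 1.69): reflection off a higher-index medium gives a half-wave phase shift.
Ray reflecting at the bottom interface goes from n = 1.69 toward n = 2.22: a half-wave phase shift.
The two reflections carry the same phase change, so no net offset.
With no net inversion, destructive interference in reflection requires 2 n t = (m + ½) λ.
The sixth-smallest nonzero thickness corresponds to m = 5: t = (m + ½) λ / (2 n) = 5.50 × 715 / (2 × 1.69) = 1163 nm.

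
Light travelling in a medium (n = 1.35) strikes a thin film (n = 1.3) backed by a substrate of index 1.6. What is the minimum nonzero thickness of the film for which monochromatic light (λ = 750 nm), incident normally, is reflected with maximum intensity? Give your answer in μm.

Ray reflecting at the top interface goes from n = 1.35 toward n = 1.3: no phase shift.
At the lower boundary (n = 1.3 to n = 1.6) the reflected ray undergoes a half-wave phase shift.
Exactly one π shift → a net half-wave offset.
With one net inversion, constructive interference in reflection requires 2 n t = (m + ½) λ.
Minimum at m = 0: t = λ / (4 n) = 750 / (4 × 1.3) = 144 nm.

0.144 μm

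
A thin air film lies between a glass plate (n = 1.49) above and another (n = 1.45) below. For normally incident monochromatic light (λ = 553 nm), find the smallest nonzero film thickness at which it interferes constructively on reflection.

138 nm

Top surface (1.49 → 1.0): reflection off a lower-index medium gives no phase shift.
Bottom surface (1.0 → 1.45): reflection off a higher-index medium gives a half-wave phase shift.
The two reflections differ by half a wavelength.
So the condition for constructive reflection is 2 n t = (m + ½) λ.
Minimum at m = 0: t = λ / (4 n) = 553 / (4 × 1.0) = 138 nm.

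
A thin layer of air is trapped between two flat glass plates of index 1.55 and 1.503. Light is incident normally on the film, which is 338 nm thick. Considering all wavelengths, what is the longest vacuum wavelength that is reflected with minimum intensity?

At the upper boundary (n = 1.55 to n = 1.0) the reflected ray undergoes no phase shift.
Bottom surface (1.0 → 1.503): reflection off a higher-index medium gives a half-wave phase shift.
Exactly one π shift → a net half-wave offset.
For weak reflection here: 2 n t = m λ.
λ = 2 n t / m. The longest wavelength is m = 1: λ = 2 × 1.0 × 338 / 1.00 = 676 nm.

676 nm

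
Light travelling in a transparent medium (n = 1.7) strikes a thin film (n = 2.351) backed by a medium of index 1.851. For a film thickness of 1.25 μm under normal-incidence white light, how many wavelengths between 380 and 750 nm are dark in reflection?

8

Ray reflecting at the top interface goes from n = 1.7 toward n = 2.351: a half-wave phase shift.
Bottom surface (2.351 → 1.851): reflection off a lower-index medium gives no phase shift.
Net: one phase inversion between the two reflected rays.
With one net inversion, destructive interference in reflection requires 2 n t = m λ.
λ = 2 n t / m = 5878 / m nm.
m=7: 840 nm (IR); m=8: 735 nm (visible); m=9: 653 nm (visible); m=10: 588 nm (visible); m=11: 534 nm (visible); m=12: 490 nm (visible); m=13: 452 nm (visible); m=14: 420 nm (visible); m=15: 392 nm (visible); m=16: 367 nm (UV).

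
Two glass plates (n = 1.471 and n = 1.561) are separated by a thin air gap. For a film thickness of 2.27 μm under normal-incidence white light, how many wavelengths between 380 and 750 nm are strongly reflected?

At the upper boundary (n = 1.471 to n = 1.0) the reflected ray undergoes no phase shift.
Bottom surface (1.0 → 1.561): reflection off a higher-index medium gives a half-wave phase shift.
Net: one phase inversion between the two reflected rays.
With one net inversion, constructive interference in reflection requires 2 n t = (m + ½) λ.
λ = 2 n t / (m + ½) = 4540 / (m + ½) nm.
m=5: 825 nm (IR); m=6: 698 nm (visible); m=7: 605 nm (visible); m=8: 534 nm (visible); m=9: 478 nm (visible); m=10: 432 nm (visible); m=11: 395 nm (visible); m=12: 363 nm (UV).

6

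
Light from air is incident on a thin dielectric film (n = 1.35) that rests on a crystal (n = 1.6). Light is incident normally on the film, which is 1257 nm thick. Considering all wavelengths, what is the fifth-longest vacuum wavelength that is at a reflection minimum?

754 nm

At the upper boundary (n = 1.0 to n = 1.35) the reflected ray undergoes a half-wave phase shift.
Bottom surface (1.35 → 1.6): reflection off a higher-index medium gives a half-wave phase shift.
The two reflections carry the same phase change, so no net offset.
With no net inversion, destructive interference in reflection requires 2 n t = (m + ½) λ.
λ = 2 n t / (m + ½). The fifth-longest wavelength is m = 4: λ = 2 × 1.35 × 1257 / 4.50 = 754 nm.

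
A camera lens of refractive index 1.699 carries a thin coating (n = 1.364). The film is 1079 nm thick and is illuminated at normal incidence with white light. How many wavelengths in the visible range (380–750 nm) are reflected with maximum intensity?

Ray reflecting at the top interface goes from n = 1.0 toward n = 1.364: a half-wave phase shift.
Bottom surface (1.364 → 1.699): reflection off a higher-index medium gives a half-wave phase shift.
Zero or two π shifts → no net half-wave offset.
For bright reflection here: 2 n t = m λ.
λ = 2 n t / m = 2944 / m nm.
m=3: 981 nm (IR); m=4: 736 nm (visible); m=5: 589 nm (visible); m=6: 491 nm (visible); m=7: 421 nm (visible); m=8: 368 nm (UV).

4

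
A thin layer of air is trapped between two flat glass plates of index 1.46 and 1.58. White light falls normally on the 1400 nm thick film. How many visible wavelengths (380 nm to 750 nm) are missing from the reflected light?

4

Ray reflecting at the top interface goes from n = 1.46 toward n = 1.0: no phase shift.
Bottom surface (1.0 → 1.58): reflection off a higher-index medium gives a half-wave phase shift.
The two reflections differ by half a wavelength.
With one net inversion, destructive interference in reflection requires 2 n t = m λ.
λ = 2 n t / m = 2800 / m nm.
m=3: 933 nm (IR); m=4: 700 nm (visible); m=5: 560 nm (visible); m=6: 467 nm (visible); m=7: 400 nm (visible); m=8: 350 nm (UV).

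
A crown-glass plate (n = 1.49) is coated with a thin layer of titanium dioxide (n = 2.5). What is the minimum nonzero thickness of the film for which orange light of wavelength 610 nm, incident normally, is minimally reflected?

Top surface (1.0 → 2.5): reflection off a higher-index medium gives a half-wave phase shift.
Ray reflecting at the bottom interface goes from n = 2.5 toward n = 1.49: no phase shift.
Exactly one π shift → a net half-wave offset.
For dark reflection here: 2 n t = m λ.
Minimum nonzero at m = 1: t = λ / (2 n) = 610 / (2 × 2.5) = 122 nm.

122 nm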